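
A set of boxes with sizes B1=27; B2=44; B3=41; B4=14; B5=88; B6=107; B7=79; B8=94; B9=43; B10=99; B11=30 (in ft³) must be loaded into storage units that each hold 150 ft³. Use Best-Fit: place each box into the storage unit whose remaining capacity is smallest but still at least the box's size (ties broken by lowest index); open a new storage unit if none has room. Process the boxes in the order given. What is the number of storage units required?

6

storage unit 1: place B1 (27 ft³), 123 ft³ left
storage unit 1: place B2 (44 ft³), 79 ft³ left
storage unit 1: place B3 (41 ft³), 38 ft³ left
storage unit 1: place B4 (14 ft³), 24 ft³ left
storage unit 2: place B5 (88 ft³), 62 ft³ left
storage unit 3: place B6 (107 ft³), 43 ft³ left
storage unit 4: place B7 (79 ft³), 71 ft³ left
storage unit 5: place B8 (94 ft³), 56 ft³ left
storage unit 3: place B9 (43 ft³), 0 ft³ left
storage unit 6: place B10 (99 ft³), 51 ft³ left
storage unit 6: place B11 (30 ft³), 21 ft³ left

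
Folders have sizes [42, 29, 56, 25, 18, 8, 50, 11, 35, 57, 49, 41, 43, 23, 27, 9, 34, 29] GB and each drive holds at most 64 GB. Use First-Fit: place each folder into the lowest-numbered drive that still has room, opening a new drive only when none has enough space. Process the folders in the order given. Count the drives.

Put 42 GB in drive 1; 22 GB remain.
Put 29 GB in drive 2; 35 GB remain.
Put 56 GB in drive 3; 8 GB remain.
Put 25 GB in drive 2; 10 GB remain.
Put 18 GB in drive 1; 4 GB remain.
Put 8 GB in drive 2; 2 GB remain.
Put 50 GB in drive 4; 14 GB remain.
Put 11 GB in drive 4; 3 GB remain.
Put 35 GB in drive 5; 29 GB remain.
Put 57 GB in drive 6; 7 GB remain.
Put 49 GB in drive 7; 15 GB remain.
Put 41 GB in drive 8; 23 GB remain.
Put 43 GB in drive 9; 21 GB remain.
Put 23 GB in drive 5; 6 GB remain.
Put 27 GB in drive 10; 37 GB remain.
Put 9 GB in drive 7; 6 GB remain.
Put 34 GB in drive 10; 3 GB remain.
Put 29 GB in drive 11; 35 GB remain.

11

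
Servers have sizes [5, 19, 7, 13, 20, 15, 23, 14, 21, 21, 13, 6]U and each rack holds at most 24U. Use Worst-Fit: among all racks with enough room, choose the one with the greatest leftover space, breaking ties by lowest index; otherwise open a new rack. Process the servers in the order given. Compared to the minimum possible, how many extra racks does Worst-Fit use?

Worst-Fit: [5,19] [7,13] [20] [15] [23] [14] [21] [21] [13,6] → 9 racks.
9 servers exceed 12U (half the capacity), and no two of those can share a rack, so at least 9 racks are needed.
So 9 is already optimal.

0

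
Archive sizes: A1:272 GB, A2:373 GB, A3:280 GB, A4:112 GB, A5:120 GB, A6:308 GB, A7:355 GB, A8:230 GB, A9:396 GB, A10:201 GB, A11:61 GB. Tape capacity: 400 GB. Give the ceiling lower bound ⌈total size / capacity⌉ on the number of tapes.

Total size = 272 + 373 + 280 + 112 + 120 + 308 + 355 + 230 + 396 + 201 + 61 = 2708 GB.
⌈2708 / 400⌉ = 7.

7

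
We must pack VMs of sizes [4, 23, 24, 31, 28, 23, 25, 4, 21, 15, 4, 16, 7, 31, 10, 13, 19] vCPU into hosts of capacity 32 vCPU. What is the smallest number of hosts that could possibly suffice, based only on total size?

10

Total size = 4 + 23 + 24 + 31 + 28 + 23 + 25 + 4 + 21 + 15 + 4 + 16 + 7 + 31 + 10 + 13 + 19 = 298 vCPU.
⌈298 / 32⌉ = 10.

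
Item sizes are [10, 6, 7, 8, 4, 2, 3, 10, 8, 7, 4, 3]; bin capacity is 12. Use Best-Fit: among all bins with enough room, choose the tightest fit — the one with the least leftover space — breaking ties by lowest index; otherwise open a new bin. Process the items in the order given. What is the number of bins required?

7

10 → bin 1 (remaining 2)
6 → bin 2 (remaining 6)
7 → bin 3 (remaining 5)
8 → bin 4 (remaining 4)
4 → bin 4 (remaining 0)
2 → bin 1 (remaining 0)
3 → bin 3 (remaining 2)
10 → bin 5 (remaining 2)
8 → bin 6 (remaining 4)
7 → bin 7 (remaining 5)
4 → bin 6 (remaining 0)
3 → bin 7 (remaining 2)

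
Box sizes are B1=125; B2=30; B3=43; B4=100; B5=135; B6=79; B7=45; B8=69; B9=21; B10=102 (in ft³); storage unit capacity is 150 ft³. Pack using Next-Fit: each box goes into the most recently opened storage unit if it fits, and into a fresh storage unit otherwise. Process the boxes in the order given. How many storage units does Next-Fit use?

B1 (125 ft³) → storage unit 1 (remaining 25 ft³)
B2 (30 ft³) → storage unit 2 (remaining 120 ft³)
B3 (43 ft³) → storage unit 2 (remaining 77 ft³)
B4 (100 ft³) → storage unit 3 (remaining 50 ft³)
B5 (135 ft³) → storage unit 4 (remaining 15 ft³)
B6 (79 ft³) → storage unit 5 (remaining 71 ft³)
B7 (45 ft³) → storage unit 5 (remaining 26 ft³)
B8 (69 ft³) → storage unit 6 (remaining 81 ft³)
B9 (21 ft³) → storage unit 6 (remaining 60 ft³)
B10 (102 ft³) → storage unit 7 (remaining 48 ft³)
Final storage units: [125] [30,43] [100] [135] [79,45] [69,21] [102].

7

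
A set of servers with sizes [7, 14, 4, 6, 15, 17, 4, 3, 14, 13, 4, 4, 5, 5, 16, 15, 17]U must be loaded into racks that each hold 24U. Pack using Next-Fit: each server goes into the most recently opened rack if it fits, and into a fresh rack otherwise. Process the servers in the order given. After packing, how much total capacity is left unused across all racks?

77

7U → rack 1 (remaining 17U)
14U → rack 1 (remaining 3U)
4U → rack 2 (remaining 20U)
6U → rack 2 (remaining 14U)
15U → rack 3 (remaining 9U)
17U → rack 4 (remaining 7U)
4U → rack 4 (remaining 3U)
3U → rack 4 (remaining 0U)
14U → rack 5 (remaining 10U)
13U → rack 6 (remaining 11U)
4U → rack 6 (remaining 7U)
4U → rack 6 (remaining 3U)
5U → rack 7 (remaining 19U)
5U → rack 7 (remaining 14U)
16U → rack 8 (remaining 8U)
15U → rack 9 (remaining 9U)
17U → rack 10 (remaining 7U)
10 racks × 24U = 240U; used 163U; unused 77U.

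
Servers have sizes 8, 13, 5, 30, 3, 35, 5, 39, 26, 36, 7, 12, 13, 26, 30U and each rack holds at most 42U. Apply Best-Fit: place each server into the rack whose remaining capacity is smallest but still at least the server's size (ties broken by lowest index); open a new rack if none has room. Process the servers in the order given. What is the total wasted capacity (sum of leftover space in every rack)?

48

rack 1: place 8U, 34U left
rack 1: place 13U, 21U left
rack 1: place 5U, 16U left
rack 2: place 30U, 12U left
rack 2: place 3U, 9U left
rack 3: place 35U, 7U left
rack 3: place 5U, 2U left
rack 4: place 39U, 3U left
rack 5: place 26U, 16U left
rack 6: place 36U, 6U left
rack 2: place 7U, 2U left
rack 1: place 12U, 4U left
rack 5: place 13U, 3U left
rack 7: place 26U, 16U left
rack 8: place 30U, 12U left
8 racks × 42U = 336U; used 288U; unused 48U.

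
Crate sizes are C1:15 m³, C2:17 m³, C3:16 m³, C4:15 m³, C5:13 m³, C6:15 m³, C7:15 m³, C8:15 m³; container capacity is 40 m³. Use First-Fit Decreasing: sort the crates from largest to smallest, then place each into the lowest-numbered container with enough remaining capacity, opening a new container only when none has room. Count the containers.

4

Sorted descending: 17, 16, 15, 15, 15, 15, 15, 13.
container 1: place 17 m³, 23 m³ left
container 1: place 16 m³, 7 m³ left
container 2: place 15 m³, 25 m³ left
container 2: place 15 m³, 10 m³ left
container 3: place 15 m³, 25 m³ left
container 3: place 15 m³, 10 m³ left
container 4: place 15 m³, 25 m³ left
container 4: place 13 m³, 12 m³ left
Final containers: [17,16] [15,15] [15,15] [15,13].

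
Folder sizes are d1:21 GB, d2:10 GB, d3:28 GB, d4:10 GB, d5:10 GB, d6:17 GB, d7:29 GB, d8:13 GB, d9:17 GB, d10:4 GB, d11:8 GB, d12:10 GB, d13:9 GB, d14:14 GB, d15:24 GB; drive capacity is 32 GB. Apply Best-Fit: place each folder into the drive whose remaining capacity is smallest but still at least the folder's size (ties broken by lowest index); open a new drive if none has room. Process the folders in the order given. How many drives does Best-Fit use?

8 drives

Put d1 (21 GB) in drive 1; 11 GB remain.
Put d2 (10 GB) in drive 1; 1 GB remain.
Put d3 (28 GB) in drive 2; 4 GB remain.
Put d4 (10 GB) in drive 3; 22 GB remain.
Put d5 (10 GB) in drive 3; 12 GB remain.
Put d6 (17 GB) in drive 4; 15 GB remain.
Put d7 (29 GB) in drive 5; 3 GB remain.
Put d8 (13 GB) in drive 4; 2 GB remain.
Put d9 (17 GB) in drive 6; 15 GB remain.
Put d10 (4 GB) in drive 2; 0 GB remain.
Put d11 (8 GB) in drive 3; 4 GB remain.
Put d12 (10 GB) in drive 6; 5 GB remain.
Put d13 (9 GB) in drive 7; 23 GB remain.
Put d14 (14 GB) in drive 7; 9 GB remain.
Put d15 (24 GB) in drive 8; 8 GB remain.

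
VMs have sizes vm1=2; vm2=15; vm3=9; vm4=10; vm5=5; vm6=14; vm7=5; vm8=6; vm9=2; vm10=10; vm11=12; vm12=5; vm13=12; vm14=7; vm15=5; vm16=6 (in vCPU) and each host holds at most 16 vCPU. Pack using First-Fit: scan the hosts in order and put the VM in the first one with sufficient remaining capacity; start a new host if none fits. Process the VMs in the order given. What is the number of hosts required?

9

Put vm1 (2 vCPU) in host 1; 14 vCPU remain.
Put vm2 (15 vCPU) in host 2; 1 vCPU remain.
Put vm3 (9 vCPU) in host 1; 5 vCPU remain.
Put vm4 (10 vCPU) in host 3; 6 vCPU remain.
Put vm5 (5 vCPU) in host 1; 0 vCPU remain.
Put vm6 (14 vCPU) in host 4; 2 vCPU remain.
Put vm7 (5 vCPU) in host 3; 1 vCPU remain.
Put vm8 (6 vCPU) in host 5; 10 vCPU remain.
Put vm9 (2 vCPU) in host 4; 0 vCPU remain.
Put vm10 (10 vCPU) in host 5; 0 vCPU remain.
Put vm11 (12 vCPU) in host 6; 4 vCPU remain.
Put vm12 (5 vCPU) in host 7; 11 vCPU remain.
Put vm13 (12 vCPU) in host 8; 4 vCPU remain.
Put vm14 (7 vCPU) in host 7; 4 vCPU remain.
Put vm15 (5 vCPU) in host 9; 11 vCPU remain.
Put vm16 (6 vCPU) in host 9; 5 vCPU remain.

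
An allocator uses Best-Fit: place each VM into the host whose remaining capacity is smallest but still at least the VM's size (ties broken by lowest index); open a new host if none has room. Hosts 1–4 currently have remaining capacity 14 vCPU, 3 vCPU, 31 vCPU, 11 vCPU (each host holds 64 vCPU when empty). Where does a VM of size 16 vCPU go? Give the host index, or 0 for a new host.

3

Hosts with room: host 3 (31 vCPU).
Tightest fit is host 3 with 31 vCPU free.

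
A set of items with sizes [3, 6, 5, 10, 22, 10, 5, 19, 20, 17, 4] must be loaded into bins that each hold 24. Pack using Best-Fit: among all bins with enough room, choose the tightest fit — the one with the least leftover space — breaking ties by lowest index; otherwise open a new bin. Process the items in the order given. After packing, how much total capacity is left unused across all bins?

bin 1: place 3, 21 left
bin 1: place 6, 15 left
bin 1: place 5, 10 left
bin 1: place 10, 0 left
bin 2: place 22, 2 left
bin 3: place 10, 14 left
bin 3: place 5, 9 left
bin 4: place 19, 5 left
bin 5: place 20, 4 left
bin 6: place 17, 7 left
bin 5: place 4, 0 left
6 bins × 24 = 144; used 121; unused 23.

23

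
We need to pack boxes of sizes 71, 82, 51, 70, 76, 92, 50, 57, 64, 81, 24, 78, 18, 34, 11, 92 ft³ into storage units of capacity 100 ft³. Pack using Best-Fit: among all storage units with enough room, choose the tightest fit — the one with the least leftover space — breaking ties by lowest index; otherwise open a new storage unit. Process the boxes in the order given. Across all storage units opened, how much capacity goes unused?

249

71 ft³ → storage unit 1 (remaining 29 ft³)
82 ft³ → storage unit 2 (remaining 18 ft³)
51 ft³ → storage unit 3 (remaining 49 ft³)
70 ft³ → storage unit 4 (remaining 30 ft³)
76 ft³ → storage unit 5 (remaining 24 ft³)
92 ft³ → storage unit 6 (remaining 8 ft³)
50 ft³ → storage unit 7 (remaining 50 ft³)
57 ft³ → storage unit 8 (remaining 43 ft³)
64 ft³ → storage unit 9 (remaining 36 ft³)
81 ft³ → storage unit 10 (remaining 19 ft³)
24 ft³ → storage unit 5 (remaining 0 ft³)
78 ft³ → storage unit 11 (remaining 22 ft³)
18 ft³ → storage unit 2 (remaining 0 ft³)
34 ft³ → storage unit 9 (remaining 2 ft³)
11 ft³ → storage unit 10 (remaining 8 ft³)
92 ft³ → storage unit 12 (remaining 8 ft³)
12 storage units × 100 ft³ = 1200 ft³; used 951 ft³; unused 249 ft³.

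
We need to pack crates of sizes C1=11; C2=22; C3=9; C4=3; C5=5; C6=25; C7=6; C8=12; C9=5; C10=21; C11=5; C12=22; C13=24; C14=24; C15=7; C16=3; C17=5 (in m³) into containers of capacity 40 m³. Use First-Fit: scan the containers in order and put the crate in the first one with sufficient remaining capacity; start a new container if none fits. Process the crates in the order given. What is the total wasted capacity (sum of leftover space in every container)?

71

container 1: place C1 (11 m³), 29 m³ left
container 1: place C2 (22 m³), 7 m³ left
container 2: place C3 (9 m³), 31 m³ left
container 1: place C4 (3 m³), 4 m³ left
container 2: place C5 (5 m³), 26 m³ left
container 2: place C6 (25 m³), 1 m³ left
container 3: place C7 (6 m³), 34 m³ left
container 3: place C8 (12 m³), 22 m³ left
container 3: place C9 (5 m³), 17 m³ left
container 4: place C10 (21 m³), 19 m³ left
container 3: place C11 (5 m³), 12 m³ left
container 5: place C12 (22 m³), 18 m³ left
container 6: place C13 (24 m³), 16 m³ left
container 7: place C14 (24 m³), 16 m³ left
container 3: place C15 (7 m³), 5 m³ left
container 1: place C16 (3 m³), 1 m³ left
container 3: place C17 (5 m³), 0 m³ left
7 containers × 40 m³ = 280 m³; used 209 m³; unused 71 m³.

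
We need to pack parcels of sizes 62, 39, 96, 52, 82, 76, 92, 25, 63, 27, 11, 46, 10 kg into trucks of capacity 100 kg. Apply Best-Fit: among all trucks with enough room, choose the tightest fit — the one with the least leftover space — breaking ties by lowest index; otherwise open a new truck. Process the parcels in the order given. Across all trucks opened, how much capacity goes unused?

truck 1: place 62 kg, 38 kg left
truck 2: place 39 kg, 61 kg left
truck 3: place 96 kg, 4 kg left
truck 2: place 52 kg, 9 kg left
truck 4: place 82 kg, 18 kg left
truck 5: place 76 kg, 24 kg left
truck 6: place 92 kg, 8 kg left
truck 1: place 25 kg, 13 kg left
truck 7: place 63 kg, 37 kg left
truck 7: place 27 kg, 10 kg left
truck 1: place 11 kg, 2 kg left
truck 8: place 46 kg, 54 kg left
truck 7: place 10 kg, 0 kg left
8 trucks × 100 kg = 800 kg; used 681 kg; unused 119 kg.

119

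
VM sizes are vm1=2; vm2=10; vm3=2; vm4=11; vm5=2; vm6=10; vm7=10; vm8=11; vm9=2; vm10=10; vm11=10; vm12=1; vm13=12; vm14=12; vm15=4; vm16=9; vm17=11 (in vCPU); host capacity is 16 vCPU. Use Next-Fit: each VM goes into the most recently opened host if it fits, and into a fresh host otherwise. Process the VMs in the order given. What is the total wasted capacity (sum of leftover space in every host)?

47

host 1: place vm1 (2 vCPU), 14 vCPU left
host 1: place vm2 (10 vCPU), 4 vCPU left
host 1: place vm3 (2 vCPU), 2 vCPU left
host 2: place vm4 (11 vCPU), 5 vCPU left
host 2: place vm5 (2 vCPU), 3 vCPU left
host 3: place vm6 (10 vCPU), 6 vCPU left
host 4: place vm7 (10 vCPU), 6 vCPU left
host 5: place vm8 (11 vCPU), 5 vCPU left
host 5: place vm9 (2 vCPU), 3 vCPU left
host 6: place vm10 (10 vCPU), 6 vCPU left
host 7: place vm11 (10 vCPU), 6 vCPU left
host 7: place vm12 (1 vCPU), 5 vCPU left
host 8: place vm13 (12 vCPU), 4 vCPU left
host 9: place vm14 (12 vCPU), 4 vCPU left
host 9: place vm15 (4 vCPU), 0 vCPU left
host 10: place vm16 (9 vCPU), 7 vCPU left
host 11: place vm17 (11 vCPU), 5 vCPU left
11 hosts × 16 vCPU = 176 vCPU; used 129 vCPU; unused 47 vCPU.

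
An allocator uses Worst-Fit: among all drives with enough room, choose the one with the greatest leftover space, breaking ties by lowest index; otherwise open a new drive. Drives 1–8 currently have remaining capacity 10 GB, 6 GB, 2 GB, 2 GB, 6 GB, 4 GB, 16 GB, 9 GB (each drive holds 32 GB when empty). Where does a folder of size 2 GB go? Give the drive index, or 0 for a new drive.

7

Drives with room: drive 1 (10 GB), drive 2 (6 GB), drive 3 (2 GB), drive 4 (2 GB), drive 5 (6 GB), drive 6 (4 GB), drive 7 (16 GB), drive 8 (9 GB).
Most room is drive 7 with 16 GB free.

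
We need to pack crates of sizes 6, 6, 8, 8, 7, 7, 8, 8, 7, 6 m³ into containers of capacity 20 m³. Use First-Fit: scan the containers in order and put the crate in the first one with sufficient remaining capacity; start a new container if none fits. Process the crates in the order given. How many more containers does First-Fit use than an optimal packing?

1

First-Fit: [6,6,8] [8,7] [7,8] [8,7] [6] → 5 containers.
Total size 71 m³; any packing needs at least ⌈71/20⌉ = 4 containers.
An optimal packing achieves that bound: [8,8] [8,8] [7,7,6] [7,6,6] → 4 containers.
Excess: 5 − 4 = 1.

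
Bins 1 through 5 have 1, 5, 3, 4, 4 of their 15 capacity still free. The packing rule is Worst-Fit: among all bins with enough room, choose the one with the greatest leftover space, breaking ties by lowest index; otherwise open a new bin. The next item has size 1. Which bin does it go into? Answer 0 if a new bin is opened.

Bins with room: bin 1 (1), bin 2 (5), bin 3 (3), bin 4 (4), bin 5 (4).
Most room is bin 2 with 5 free.

2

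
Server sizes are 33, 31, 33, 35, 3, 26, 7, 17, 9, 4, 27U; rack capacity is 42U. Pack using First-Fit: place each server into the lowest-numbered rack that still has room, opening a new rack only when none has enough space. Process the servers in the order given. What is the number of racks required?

7

rack 1: place 33U, 9U left
rack 2: place 31U, 11U left
rack 3: place 33U, 9U left
rack 4: place 35U, 7U left
rack 1: place 3U, 6U left
rack 5: place 26U, 16U left
rack 2: place 7U, 4U left
rack 6: place 17U, 25U left
rack 3: place 9U, 0U left
rack 1: place 4U, 2U left
rack 7: place 27U, 15U left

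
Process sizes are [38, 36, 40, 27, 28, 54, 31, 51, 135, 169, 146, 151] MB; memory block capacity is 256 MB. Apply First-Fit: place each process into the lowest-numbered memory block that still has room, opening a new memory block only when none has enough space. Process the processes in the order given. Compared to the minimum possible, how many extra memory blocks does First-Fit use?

1

First-Fit: [38,36,40,27,28,54,31] [51,135] [169] [146] [151] → 5 memory blocks.
Total size 906 MB; any packing needs at least ⌈906/256⌉ = 4 memory blocks.
An optimal packing achieves that bound: [169,54,31] [151,51,40] [146,38,36,28] [135,27] → 4 memory blocks.
Excess: 5 − 4 = 1.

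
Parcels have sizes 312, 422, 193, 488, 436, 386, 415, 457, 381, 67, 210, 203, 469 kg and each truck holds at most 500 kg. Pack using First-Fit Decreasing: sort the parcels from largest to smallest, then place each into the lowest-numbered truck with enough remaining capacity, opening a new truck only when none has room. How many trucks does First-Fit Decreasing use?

11 trucks

Sorted descending: 488, 469, 457, 436, 422, 415, 386, 381, 312, 210, 203, 193, 67.
truck 1: place 488 kg, 12 kg left
truck 2: place 469 kg, 31 kg left
truck 3: place 457 kg, 43 kg left
truck 4: place 436 kg, 64 kg left
truck 5: place 422 kg, 78 kg left
truck 6: place 415 kg, 85 kg left
truck 7: place 386 kg, 114 kg left
truck 8: place 381 kg, 119 kg left
truck 9: place 312 kg, 188 kg left
truck 10: place 210 kg, 290 kg left
truck 10: place 203 kg, 87 kg left
truck 11: place 193 kg, 307 kg left
truck 5: place 67 kg, 11 kg left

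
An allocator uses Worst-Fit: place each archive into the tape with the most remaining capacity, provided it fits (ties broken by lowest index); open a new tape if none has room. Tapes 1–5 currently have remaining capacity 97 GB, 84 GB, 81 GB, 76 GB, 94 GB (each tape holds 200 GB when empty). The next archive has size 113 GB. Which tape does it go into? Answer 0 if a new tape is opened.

0

No tape has ≥ 113 GB free, so a new tape is opened.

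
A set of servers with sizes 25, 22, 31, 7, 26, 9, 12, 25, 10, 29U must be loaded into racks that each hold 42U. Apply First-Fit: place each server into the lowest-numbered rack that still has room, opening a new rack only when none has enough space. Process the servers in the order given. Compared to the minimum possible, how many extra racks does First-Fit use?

0

First-Fit: [25,7,9] [22,12] [31,10] [26] [25] [29] → 6 racks.
6 servers exceed 21U (half the capacity), and no two of those can share a rack, so at least 6 racks are needed.
So 6 is already optimal.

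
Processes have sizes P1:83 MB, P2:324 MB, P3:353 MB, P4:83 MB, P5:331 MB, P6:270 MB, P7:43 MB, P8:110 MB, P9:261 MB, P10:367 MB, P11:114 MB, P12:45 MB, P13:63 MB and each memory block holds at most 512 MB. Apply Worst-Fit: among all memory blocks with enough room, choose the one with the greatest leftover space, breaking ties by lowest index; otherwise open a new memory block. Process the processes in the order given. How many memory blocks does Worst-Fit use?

6

P1 (83 MB) → memory block 1 (remaining 429 MB)
P2 (324 MB) → memory block 1 (remaining 105 MB)
P3 (353 MB) → memory block 2 (remaining 159 MB)
P4 (83 MB) → memory block 2 (remaining 76 MB)
P5 (331 MB) → memory block 3 (remaining 181 MB)
P6 (270 MB) → memory block 4 (remaining 242 MB)
P7 (43 MB) → memory block 4 (remaining 199 MB)
P8 (110 MB) → memory block 4 (remaining 89 MB)
P9 (261 MB) → memory block 5 (remaining 251 MB)
P10 (367 MB) → memory block 6 (remaining 145 MB)
P11 (114 MB) → memory block 5 (remaining 137 MB)
P12 (45 MB) → memory block 3 (remaining 136 MB)
P13 (63 MB) → memory block 6 (remaining 82 MB)
Final memory blocks: [83,324] [353,83] [331,45] [270,43,110] [261,114] [367,63].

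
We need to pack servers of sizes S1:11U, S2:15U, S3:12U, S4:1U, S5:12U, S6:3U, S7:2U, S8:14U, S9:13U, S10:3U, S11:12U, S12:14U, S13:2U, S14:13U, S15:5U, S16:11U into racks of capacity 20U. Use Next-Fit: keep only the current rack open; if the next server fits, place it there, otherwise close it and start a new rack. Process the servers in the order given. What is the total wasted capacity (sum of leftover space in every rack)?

rack 1: place S1 (11U), 9U left
rack 2: place S2 (15U), 5U left
rack 3: place S3 (12U), 8U left
rack 3: place S4 (1U), 7U left
rack 4: place S5 (12U), 8U left
rack 4: place S6 (3U), 5U left
rack 4: place S7 (2U), 3U left
rack 5: place S8 (14U), 6U left
rack 6: place S9 (13U), 7U left
rack 6: place S10 (3U), 4U left
rack 7: place S11 (12U), 8U left
rack 8: place S12 (14U), 6U left
rack 8: place S13 (2U), 4U left
rack 9: place S14 (13U), 7U left
rack 9: place S15 (5U), 2U left
rack 10: place S16 (11U), 9U left
10 racks × 20U = 200U; used 143U; unused 57U.

57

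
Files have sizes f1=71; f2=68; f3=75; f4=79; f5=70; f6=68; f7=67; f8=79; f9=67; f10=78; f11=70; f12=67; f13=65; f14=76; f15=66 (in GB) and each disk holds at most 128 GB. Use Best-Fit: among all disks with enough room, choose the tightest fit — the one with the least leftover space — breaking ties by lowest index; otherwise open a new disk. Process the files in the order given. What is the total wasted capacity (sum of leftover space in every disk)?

disk 1: place f1 (71 GB), 57 GB left
disk 2: place f2 (68 GB), 60 GB left
disk 3: place f3 (75 GB), 53 GB left
disk 4: place f4 (79 GB), 49 GB left
disk 5: place f5 (70 GB), 58 GB left
disk 6: place f6 (68 GB), 60 GB left
disk 7: place f7 (67 GB), 61 GB left
disk 8: place f8 (79 GB), 49 GB left
disk 9: place f9 (67 GB), 61 GB left
disk 10: place f10 (78 GB), 50 GB left
disk 11: place f11 (70 GB), 58 GB left
disk 12: place f12 (67 GB), 61 GB left
disk 13: place f13 (65 GB), 63 GB left
disk 14: place f14 (76 GB), 52 GB left
disk 15: place f15 (66 GB), 62 GB left
15 disks × 128 GB = 1920 GB; used 1066 GB; unused 854 GB.

854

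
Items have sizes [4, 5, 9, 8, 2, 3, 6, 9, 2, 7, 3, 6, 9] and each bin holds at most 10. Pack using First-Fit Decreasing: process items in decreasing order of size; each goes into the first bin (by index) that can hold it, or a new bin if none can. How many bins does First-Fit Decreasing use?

Sorted descending: 9, 9, 9, 8, 7, 6, 6, 5, 4, 3, 3, 2, 2.
9 → bin 1 (remaining 1)
9 → bin 2 (remaining 1)
9 → bin 3 (remaining 1)
8 → bin 4 (remaining 2)
7 → bin 5 (remaining 3)
6 → bin 6 (remaining 4)
6 → bin 7 (remaining 4)
5 → bin 8 (remaining 5)
4 → bin 6 (remaining 0)
3 → bin 5 (remaining 0)
3 → bin 7 (remaining 1)
2 → bin 4 (remaining 0)
2 → bin 8 (remaining 3)
Final bins: [9] [9] [9] [8,2] [7,3] [6,4] [6,3] [5,2].

8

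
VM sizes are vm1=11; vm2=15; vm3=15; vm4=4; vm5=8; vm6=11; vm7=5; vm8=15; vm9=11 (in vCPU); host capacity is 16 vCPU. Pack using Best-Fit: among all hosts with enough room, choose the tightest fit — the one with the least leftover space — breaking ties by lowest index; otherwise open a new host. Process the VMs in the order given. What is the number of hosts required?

Put vm1 (11 vCPU) in host 1; 5 vCPU remain.
Put vm2 (15 vCPU) in host 2; 1 vCPU remain.
Put vm3 (15 vCPU) in host 3; 1 vCPU remain.
Put vm4 (4 vCPU) in host 1; 1 vCPU remain.
Put vm5 (8 vCPU) in host 4; 8 vCPU remain.
Put vm6 (11 vCPU) in host 5; 5 vCPU remain.
Put vm7 (5 vCPU) in host 5; 0 vCPU remain.
Put vm8 (15 vCPU) in host 6; 1 vCPU remain.
Put vm9 (11 vCPU) in host 7; 5 vCPU remain.

7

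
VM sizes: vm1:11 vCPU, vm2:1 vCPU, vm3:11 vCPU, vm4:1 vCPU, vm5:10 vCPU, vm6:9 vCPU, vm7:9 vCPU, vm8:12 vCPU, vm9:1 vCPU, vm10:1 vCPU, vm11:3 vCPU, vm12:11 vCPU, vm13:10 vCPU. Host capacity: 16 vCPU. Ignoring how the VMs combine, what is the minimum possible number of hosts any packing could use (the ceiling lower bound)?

Total size = 11 + 1 + 11 + 1 + 10 + 9 + 9 + 12 + 1 + 1 + 3 + 11 + 10 = 90 vCPU.
⌈90 / 16⌉ = 6.

6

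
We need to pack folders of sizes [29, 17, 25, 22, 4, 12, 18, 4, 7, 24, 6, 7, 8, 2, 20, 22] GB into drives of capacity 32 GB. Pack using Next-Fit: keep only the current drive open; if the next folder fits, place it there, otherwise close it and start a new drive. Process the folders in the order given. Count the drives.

Put 29 GB in drive 1; 3 GB remain.
Put 17 GB in drive 2; 15 GB remain.
Put 25 GB in drive 3; 7 GB remain.
Put 22 GB in drive 4; 10 GB remain.
Put 4 GB in drive 4; 6 GB remain.
Put 12 GB in drive 5; 20 GB remain.
Put 18 GB in drive 5; 2 GB remain.
Put 4 GB in drive 6; 28 GB remain.
Put 7 GB in drive 6; 21 GB remain.
Put 24 GB in drive 7; 8 GB remain.
Put 6 GB in drive 7; 2 GB remain.
Put 7 GB in drive 8; 25 GB remain.
Put 8 GB in drive 8; 17 GB remain.
Put 2 GB in drive 8; 15 GB remain.
Put 20 GB in drive 9; 12 GB remain.
Put 22 GB in drive 10; 10 GB remain.
Final drives: [29] [17] [25] [22,4] [12,18] [4,7] [24,6] [7,8,2] [20] [22].

10 drives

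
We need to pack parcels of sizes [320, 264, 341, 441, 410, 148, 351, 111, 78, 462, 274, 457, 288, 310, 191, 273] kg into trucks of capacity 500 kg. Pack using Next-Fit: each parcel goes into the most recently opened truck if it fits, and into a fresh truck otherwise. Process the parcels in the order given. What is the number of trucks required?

13 trucks

Put 320 kg in truck 1; 180 kg remain.
Put 264 kg in truck 2; 236 kg remain.
Put 341 kg in truck 3; 159 kg remain.
Put 441 kg in truck 4; 59 kg remain.
Put 410 kg in truck 5; 90 kg remain.
Put 148 kg in truck 6; 352 kg remain.
Put 351 kg in truck 6; 1 kg remain.
Put 111 kg in truck 7; 389 kg remain.
Put 78 kg in truck 7; 311 kg remain.
Put 462 kg in truck 8; 38 kg remain.
Put 274 kg in truck 9; 226 kg remain.
Put 457 kg in truck 10; 43 kg remain.
Put 288 kg in truck 11; 212 kg remain.
Put 310 kg in truck 12; 190 kg remain.
Put 191 kg in truck 13; 309 kg remain.
Put 273 kg in truck 13; 36 kg remain.
Final trucks: [320] [264] [341] [441] [410] [148,351] [111,78] [462] [274] [457] [288] [310] [191,273].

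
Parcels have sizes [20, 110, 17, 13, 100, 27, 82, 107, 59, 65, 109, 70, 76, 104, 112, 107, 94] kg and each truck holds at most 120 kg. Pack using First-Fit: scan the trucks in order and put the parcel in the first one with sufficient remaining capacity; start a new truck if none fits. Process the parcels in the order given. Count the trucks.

14

Put 20 kg in truck 1; 100 kg remain.
Put 110 kg in truck 2; 10 kg remain.
Put 17 kg in truck 1; 83 kg remain.
Put 13 kg in truck 1; 70 kg remain.
Put 100 kg in truck 3; 20 kg remain.
Put 27 kg in truck 1; 43 kg remain.
Put 82 kg in truck 4; 38 kg remain.
Put 107 kg in truck 5; 13 kg remain.
Put 59 kg in truck 6; 61 kg remain.
Put 65 kg in truck 7; 55 kg remain.
Put 109 kg in truck 8; 11 kg remain.
Put 70 kg in truck 9; 50 kg remain.
Put 76 kg in truck 10; 44 kg remain.
Put 104 kg in truck 11; 16 kg remain.
Put 112 kg in truck 12; 8 kg remain.
Put 107 kg in truck 13; 13 kg remain.
Put 94 kg in truck 14; 26 kg remain.
Final trucks: [20,17,13,27] [110] [100] [82] [107] [59] [65] [109] [70] [76] [104] [112] [107] [94].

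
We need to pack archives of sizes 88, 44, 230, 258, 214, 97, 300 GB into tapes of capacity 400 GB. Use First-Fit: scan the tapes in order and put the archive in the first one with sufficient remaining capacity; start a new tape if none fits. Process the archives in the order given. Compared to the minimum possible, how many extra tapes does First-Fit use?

First-Fit: [88,44,230] [258,97] [214] [300] → 4 tapes.
Total size 1231 GB; any packing needs at least ⌈1231/400⌉ = 4 tapes.
So 4 is already optimal.

0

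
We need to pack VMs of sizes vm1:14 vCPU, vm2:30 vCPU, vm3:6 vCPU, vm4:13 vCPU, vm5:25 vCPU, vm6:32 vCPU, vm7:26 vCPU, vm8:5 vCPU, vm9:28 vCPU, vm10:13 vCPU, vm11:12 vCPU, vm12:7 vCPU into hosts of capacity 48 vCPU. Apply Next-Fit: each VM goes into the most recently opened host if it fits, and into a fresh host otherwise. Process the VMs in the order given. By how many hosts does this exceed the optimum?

1

Next-Fit: [14,30] [6,13,25] [32] [26,5] [28,13] [12,7] → 6 hosts.
Total size 211 vCPU; any packing needs at least ⌈211/48⌉ = 5 hosts.
An optimal packing achieves that bound: [32,14] [30,13,5] [28,13,7] [26,12,6] [25] → 5 hosts.
Excess: 6 − 5 = 1.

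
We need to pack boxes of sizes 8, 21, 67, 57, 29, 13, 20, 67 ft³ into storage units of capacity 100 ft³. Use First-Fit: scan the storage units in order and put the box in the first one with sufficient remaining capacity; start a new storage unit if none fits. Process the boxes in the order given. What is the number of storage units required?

Put 8 ft³ in storage unit 1; 92 ft³ remain.
Put 21 ft³ in storage unit 1; 71 ft³ remain.
Put 67 ft³ in storage unit 1; 4 ft³ remain.
Put 57 ft³ in storage unit 2; 43 ft³ remain.
Put 29 ft³ in storage unit 2; 14 ft³ remain.
Put 13 ft³ in storage unit 2; 1 ft³ remain.
Put 20 ft³ in storage unit 3; 80 ft³ remain.
Put 67 ft³ in storage unit 3; 13 ft³ remain.

3 storage units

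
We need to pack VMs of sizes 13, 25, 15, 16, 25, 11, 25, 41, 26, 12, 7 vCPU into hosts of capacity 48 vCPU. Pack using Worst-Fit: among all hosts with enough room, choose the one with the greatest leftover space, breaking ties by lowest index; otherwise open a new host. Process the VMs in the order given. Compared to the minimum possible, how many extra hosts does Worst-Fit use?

Worst-Fit: [13,25] [15,16] [25,11] [25,12] [41] [26,7] → 6 hosts.
Total size 216 vCPU; any packing needs at least ⌈216/48⌉ = 5 hosts.
An optimal packing achieves that bound: [41,7] [26,16] [25,15] [25,13] [25,12,11] → 5 hosts.
Excess: 6 − 5 = 1.

1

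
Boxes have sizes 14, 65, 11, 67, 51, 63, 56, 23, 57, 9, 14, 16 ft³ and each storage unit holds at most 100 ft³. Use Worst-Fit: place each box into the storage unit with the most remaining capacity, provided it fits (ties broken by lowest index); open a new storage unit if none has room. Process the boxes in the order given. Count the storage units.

6 storage units

Put 14 ft³ in storage unit 1; 86 ft³ remain.
Put 65 ft³ in storage unit 1; 21 ft³ remain.
Put 11 ft³ in storage unit 1; 10 ft³ remain.
Put 67 ft³ in storage unit 2; 33 ft³ remain.
Put 51 ft³ in storage unit 3; 49 ft³ remain.
Put 63 ft³ in storage unit 4; 37 ft³ remain.
Put 56 ft³ in storage unit 5; 44 ft³ remain.
Put 23 ft³ in storage unit 3; 26 ft³ remain.
Put 57 ft³ in storage unit 6; 43 ft³ remain.
Put 9 ft³ in storage unit 5; 35 ft³ remain.
Put 14 ft³ in storage unit 6; 29 ft³ remain.
Put 16 ft³ in storage unit 4; 21 ft³ remain.
Final storage units: [14,65,11] [67] [51,23] [63,16] [56,9] [57,14].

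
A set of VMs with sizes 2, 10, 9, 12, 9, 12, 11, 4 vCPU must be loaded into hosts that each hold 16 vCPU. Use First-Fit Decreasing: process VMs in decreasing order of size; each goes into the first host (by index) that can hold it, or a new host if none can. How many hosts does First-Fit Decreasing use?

6

Sorted descending: 12, 12, 11, 10, 9, 9, 4, 2.
Put 12 vCPU in host 1; 4 vCPU remain.
Put 12 vCPU in host 2; 4 vCPU remain.
Put 11 vCPU in host 3; 5 vCPU remain.
Put 10 vCPU in host 4; 6 vCPU remain.
Put 9 vCPU in host 5; 7 vCPU remain.
Put 9 vCPU in host 6; 7 vCPU remain.
Put 4 vCPU in host 1; 0 vCPU remain.
Put 2 vCPU in host 2; 2 vCPU remain.
Final hosts: [12,4] [12,2] [11] [10] [9] [9].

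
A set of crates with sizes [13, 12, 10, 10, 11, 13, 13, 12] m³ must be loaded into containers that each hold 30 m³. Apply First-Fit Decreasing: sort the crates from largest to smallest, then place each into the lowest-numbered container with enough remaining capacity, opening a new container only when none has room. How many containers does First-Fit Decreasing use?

Sorted descending: 13, 13, 13, 12, 12, 11, 10, 10.
Put 13 m³ in container 1; 17 m³ remain.
Put 13 m³ in container 1; 4 m³ remain.
Put 13 m³ in container 2; 17 m³ remain.
Put 12 m³ in container 2; 5 m³ remain.
Put 12 m³ in container 3; 18 m³ remain.
Put 11 m³ in container 3; 7 m³ remain.
Put 10 m³ in container 4; 20 m³ remain.
Put 10 m³ in container 4; 10 m³ remain.
Final containers: [13,13] [13,12] [12,11] [10,10].

4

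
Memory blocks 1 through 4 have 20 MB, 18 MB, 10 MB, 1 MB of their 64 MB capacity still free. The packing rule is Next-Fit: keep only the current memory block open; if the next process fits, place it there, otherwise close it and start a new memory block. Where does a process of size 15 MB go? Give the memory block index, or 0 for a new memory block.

Next-Fit only looks at memory block 4, which has 1 MB free.
15 MB does not fit, so a new memory block is opened.

0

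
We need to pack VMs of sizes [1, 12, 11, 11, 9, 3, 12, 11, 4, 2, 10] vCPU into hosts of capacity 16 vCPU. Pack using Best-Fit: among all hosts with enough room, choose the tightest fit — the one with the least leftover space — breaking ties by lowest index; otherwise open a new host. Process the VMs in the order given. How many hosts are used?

7 hosts

host 1: place 1 vCPU, 15 vCPU left
host 1: place 12 vCPU, 3 vCPU left
host 2: place 11 vCPU, 5 vCPU left
host 3: place 11 vCPU, 5 vCPU left
host 4: place 9 vCPU, 7 vCPU left
host 1: place 3 vCPU, 0 vCPU left
host 5: place 12 vCPU, 4 vCPU left
host 6: place 11 vCPU, 5 vCPU left
host 5: place 4 vCPU, 0 vCPU left
host 2: place 2 vCPU, 3 vCPU left
host 7: place 10 vCPU, 6 vCPU left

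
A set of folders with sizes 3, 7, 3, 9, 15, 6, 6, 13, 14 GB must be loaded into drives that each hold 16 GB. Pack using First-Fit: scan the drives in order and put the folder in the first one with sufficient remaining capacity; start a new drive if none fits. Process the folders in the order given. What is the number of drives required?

Put 3 GB in drive 1; 13 GB remain.
Put 7 GB in drive 1; 6 GB remain.
Put 3 GB in drive 1; 3 GB remain.
Put 9 GB in drive 2; 7 GB remain.
Put 15 GB in drive 3; 1 GB remain.
Put 6 GB in drive 2; 1 GB remain.
Put 6 GB in drive 4; 10 GB remain.
Put 13 GB in drive 5; 3 GB remain.
Put 14 GB in drive 6; 2 GB remain.

6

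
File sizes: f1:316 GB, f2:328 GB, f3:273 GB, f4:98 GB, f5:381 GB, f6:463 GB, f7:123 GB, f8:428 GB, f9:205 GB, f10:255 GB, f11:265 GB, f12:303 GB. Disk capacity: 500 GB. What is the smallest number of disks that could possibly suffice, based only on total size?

7 disks

Total size = 316 + 328 + 273 + 98 + 381 + 463 + 123 + 428 + 205 + 255 + 265 + 303 = 3438 GB.
⌈3438 / 500⌉ = 7.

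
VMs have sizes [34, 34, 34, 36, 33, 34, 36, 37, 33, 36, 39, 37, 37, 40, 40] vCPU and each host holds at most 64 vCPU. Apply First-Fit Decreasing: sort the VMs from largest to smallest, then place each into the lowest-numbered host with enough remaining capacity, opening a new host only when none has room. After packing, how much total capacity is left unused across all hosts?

420

Sorted descending: 40, 40, 39, 37, 37, 37, 36, 36, 36, 34, 34, 34, 34, 33, 33.
40 vCPU → host 1 (remaining 24 vCPU)
40 vCPU → host 2 (remaining 24 vCPU)
39 vCPU → host 3 (remaining 25 vCPU)
37 vCPU → host 4 (remaining 27 vCPU)
37 vCPU → host 5 (remaining 27 vCPU)
37 vCPU → host 6 (remaining 27 vCPU)
36 vCPU → host 7 (remaining 28 vCPU)
36 vCPU → host 8 (remaining 28 vCPU)
36 vCPU → host 9 (remaining 28 vCPU)
34 vCPU → host 10 (remaining 30 vCPU)
34 vCPU → host 11 (remaining 30 vCPU)
34 vCPU → host 12 (remaining 30 vCPU)
34 vCPU → host 13 (remaining 30 vCPU)
33 vCPU → host 14 (remaining 31 vCPU)
33 vCPU → host 15 (remaining 31 vCPU)
15 hosts × 64 vCPU = 960 vCPU; used 540 vCPU; unused 420 vCPU.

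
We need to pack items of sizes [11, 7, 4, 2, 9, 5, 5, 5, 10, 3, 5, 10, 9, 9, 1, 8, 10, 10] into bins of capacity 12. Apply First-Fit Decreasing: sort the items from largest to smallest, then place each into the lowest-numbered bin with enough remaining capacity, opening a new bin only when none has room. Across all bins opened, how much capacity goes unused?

21

Sorted descending: 11, 10, 10, 10, 10, 9, 9, 9, 8, 7, 5, 5, 5, 5, 4, 3, 2, 1.
bin 1: place 11, 1 left
bin 2: place 10, 2 left
bin 3: place 10, 2 left
bin 4: place 10, 2 left
bin 5: place 10, 2 left
bin 6: place 9, 3 left
bin 7: place 9, 3 left
bin 8: place 9, 3 left
bin 9: place 8, 4 left
bin 10: place 7, 5 left
bin 10: place 5, 0 left
bin 11: place 5, 7 left
bin 11: place 5, 2 left
bin 12: place 5, 7 left
bin 9: place 4, 0 left
bin 6: place 3, 0 left
bin 2: place 2, 0 left
bin 1: place 1, 0 left
12 bins × 12 = 144; used 123; unused 21.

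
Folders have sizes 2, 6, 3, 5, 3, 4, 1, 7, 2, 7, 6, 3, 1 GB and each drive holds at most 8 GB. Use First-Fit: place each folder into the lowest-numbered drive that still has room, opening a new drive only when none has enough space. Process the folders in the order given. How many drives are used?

7

Put 2 GB in drive 1; 6 GB remain.
Put 6 GB in drive 1; 0 GB remain.
Put 3 GB in drive 2; 5 GB remain.
Put 5 GB in drive 2; 0 GB remain.
Put 3 GB in drive 3; 5 GB remain.
Put 4 GB in drive 3; 1 GB remain.
Put 1 GB in drive 3; 0 GB remain.
Put 7 GB in drive 4; 1 GB remain.
Put 2 GB in drive 5; 6 GB remain.
Put 7 GB in drive 6; 1 GB remain.
Put 6 GB in drive 5; 0 GB remain.
Put 3 GB in drive 7; 5 GB remain.
Put 1 GB in drive 4; 0 GB remain.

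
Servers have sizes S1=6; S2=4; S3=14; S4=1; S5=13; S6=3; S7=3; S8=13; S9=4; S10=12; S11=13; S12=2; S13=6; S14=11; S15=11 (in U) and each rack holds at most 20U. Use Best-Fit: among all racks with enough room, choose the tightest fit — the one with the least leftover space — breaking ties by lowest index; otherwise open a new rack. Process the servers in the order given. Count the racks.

8

rack 1: place S1 (6U), 14U left
rack 1: place S2 (4U), 10U left
rack 2: place S3 (14U), 6U left
rack 2: place S4 (1U), 5U left
rack 3: place S5 (13U), 7U left
rack 2: place S6 (3U), 2U left
rack 3: place S7 (3U), 4U left
rack 4: place S8 (13U), 7U left
rack 3: place S9 (4U), 0U left
rack 5: place S10 (12U), 8U left
rack 6: place S11 (13U), 7U left
rack 2: place S12 (2U), 0U left
rack 4: place S13 (6U), 1U left
rack 7: place S14 (11U), 9U left
rack 8: place S15 (11U), 9U left
Final racks: [6,4] [14,1,3,2] [13,3,4] [13,6] [12] [13] [11] [11].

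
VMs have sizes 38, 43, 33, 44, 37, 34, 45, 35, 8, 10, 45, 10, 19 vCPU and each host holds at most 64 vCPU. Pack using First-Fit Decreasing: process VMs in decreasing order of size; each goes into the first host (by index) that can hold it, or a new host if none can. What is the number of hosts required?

9

Sorted descending: 45, 45, 44, 43, 38, 37, 35, 34, 33, 19, 10, 10, 8.
host 1: place 45 vCPU, 19 vCPU left
host 2: place 45 vCPU, 19 vCPU left
host 3: place 44 vCPU, 20 vCPU left
host 4: place 43 vCPU, 21 vCPU left
host 5: place 38 vCPU, 26 vCPU left
host 6: place 37 vCPU, 27 vCPU left
host 7: place 35 vCPU, 29 vCPU left
host 8: place 34 vCPU, 30 vCPU left
host 9: place 33 vCPU, 31 vCPU left
host 1: place 19 vCPU, 0 vCPU left
host 2: place 10 vCPU, 9 vCPU left
host 3: place 10 vCPU, 10 vCPU left
host 2: place 8 vCPU, 1 vCPU left
Final hosts: [45,19] [45,10,8] [44,10] [43] [38] [37] [35] [34] [33].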